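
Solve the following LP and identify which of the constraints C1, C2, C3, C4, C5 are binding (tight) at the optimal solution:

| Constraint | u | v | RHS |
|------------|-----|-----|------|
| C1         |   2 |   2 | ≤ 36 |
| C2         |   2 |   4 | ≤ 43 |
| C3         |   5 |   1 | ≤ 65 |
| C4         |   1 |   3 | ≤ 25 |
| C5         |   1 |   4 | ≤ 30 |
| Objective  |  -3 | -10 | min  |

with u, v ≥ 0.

At u = 10, v = 5, compute slack b - a·x for each constraint:
  C1: 36 − 30 = 6  (slack)
  C2: 43 − 40 = 3  (slack)
  C3: 65 − 55 = 10  (slack)
  C4: 25 − 25 = 0  (binding)
  C5: 30 − 30 = 0  (binding)

Optimal: u = 10, v = 5
Binding: C4, C5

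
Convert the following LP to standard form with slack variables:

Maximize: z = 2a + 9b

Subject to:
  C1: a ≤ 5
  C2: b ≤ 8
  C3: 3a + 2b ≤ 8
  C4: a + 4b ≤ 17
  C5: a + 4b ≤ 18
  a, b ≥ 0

max z = 2a + 9b

s.t.
  a + s1 = 5
  b + s2 = 8
  3a + 2b + s3 = 8
  a + 4b + s4 = 17
  a + 4b + s5 = 18
  a, b, s1, s2, s3, s4, s5 ≥ 0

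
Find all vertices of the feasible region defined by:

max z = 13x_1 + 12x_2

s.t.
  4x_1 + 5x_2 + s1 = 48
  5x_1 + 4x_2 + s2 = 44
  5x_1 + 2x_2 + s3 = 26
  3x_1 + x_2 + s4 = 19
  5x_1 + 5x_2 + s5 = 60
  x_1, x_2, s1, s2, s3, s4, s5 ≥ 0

(0, 0), (5.2, 0), (2, 8), (0, 9.6)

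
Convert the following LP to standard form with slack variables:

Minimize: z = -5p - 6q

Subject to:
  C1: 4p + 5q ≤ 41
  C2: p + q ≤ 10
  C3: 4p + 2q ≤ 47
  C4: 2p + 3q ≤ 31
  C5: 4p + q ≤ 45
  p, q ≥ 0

min z = -5p - 6q

s.t.
  4p + 5q + s1 = 41
  p + q + s2 = 10
  4p + 2q + s3 = 47
  2p + 3q + s4 = 31
  4p + q + s5 = 45
  p, q, s1, s2, s3, s4, s5 ≥ 0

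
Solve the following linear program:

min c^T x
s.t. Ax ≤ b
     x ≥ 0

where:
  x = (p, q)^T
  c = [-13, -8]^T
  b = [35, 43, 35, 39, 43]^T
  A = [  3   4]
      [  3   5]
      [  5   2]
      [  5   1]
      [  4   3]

Evaluate the objective at each vertex of the feasible region:
  z(0, 0) = 0
  z(7, 0) = -91
  z(5, 5) = -105  ←
  z(1, 8) = -77
  z(0, 8.6) = -68.8
The minimum is at p = 5, q = 5.

p = 5, q = 5, z = -105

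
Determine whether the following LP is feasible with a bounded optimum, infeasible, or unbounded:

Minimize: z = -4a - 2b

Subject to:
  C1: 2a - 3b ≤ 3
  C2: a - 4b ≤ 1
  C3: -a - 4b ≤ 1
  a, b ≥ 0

Unbounded (objective can decrease without bound)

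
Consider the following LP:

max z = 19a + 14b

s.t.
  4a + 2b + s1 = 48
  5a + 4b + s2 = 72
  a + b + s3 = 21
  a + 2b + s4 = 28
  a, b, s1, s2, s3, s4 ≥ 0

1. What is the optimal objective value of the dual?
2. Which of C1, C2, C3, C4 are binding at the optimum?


1. 264
2. C1, C2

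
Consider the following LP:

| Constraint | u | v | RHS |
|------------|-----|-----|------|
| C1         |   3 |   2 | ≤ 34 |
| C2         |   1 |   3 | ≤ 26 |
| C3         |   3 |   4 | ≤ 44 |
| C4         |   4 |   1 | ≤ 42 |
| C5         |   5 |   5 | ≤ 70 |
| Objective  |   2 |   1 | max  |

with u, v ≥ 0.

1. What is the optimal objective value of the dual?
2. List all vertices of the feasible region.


1. 22
2. (0, 0), (10.5, 0), (10, 2), (8, 5), (5.6, 6.8), (0, 8.667)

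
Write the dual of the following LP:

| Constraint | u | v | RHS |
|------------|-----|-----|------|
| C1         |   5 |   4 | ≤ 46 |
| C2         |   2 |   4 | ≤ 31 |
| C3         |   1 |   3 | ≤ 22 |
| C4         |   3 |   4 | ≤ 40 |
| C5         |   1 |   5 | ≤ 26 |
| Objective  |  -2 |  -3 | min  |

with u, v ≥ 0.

Primal min cᵀx s.t. Ax ≤ b, x ≥ 0  →  Dual max −bᵀy s.t. Aᵀy ≥ −c, y ≥ 0.

Maximize: z = -46y1 - 31y2 - 22y3 - 40y4 - 26y5

Subject to:
  5y1 + 2y2 + y3 + 3y4 + y5 ≥ 2
  4y1 + 4y2 + 3y3 + 4y4 + 5y5 ≥ 3
  y1, y2, y3, y4, y5 ≥ 0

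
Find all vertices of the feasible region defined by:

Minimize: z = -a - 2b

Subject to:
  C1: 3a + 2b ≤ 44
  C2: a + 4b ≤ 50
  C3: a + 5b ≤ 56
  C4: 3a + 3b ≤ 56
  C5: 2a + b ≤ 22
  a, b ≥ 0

(0, 0), (11, 0), (6, 10), (0, 11.2)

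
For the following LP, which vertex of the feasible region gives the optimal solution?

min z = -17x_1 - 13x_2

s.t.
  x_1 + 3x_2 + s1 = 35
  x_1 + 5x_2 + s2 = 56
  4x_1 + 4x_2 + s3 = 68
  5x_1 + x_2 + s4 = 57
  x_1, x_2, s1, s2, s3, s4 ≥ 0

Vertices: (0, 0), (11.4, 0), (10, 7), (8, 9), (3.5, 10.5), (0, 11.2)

Evaluate the objective at each vertex of the feasible region:
  z(0, 0) = 0
  z(11.4, 0) = -193.8
  z(10, 7) = -261  ←
  z(8, 9) = -253
  z(3.5, 10.5) = -196
  z(0, 11.2) = -145.6
The minimum is at x_1 = 10, x_2 = 7.

(10, 7)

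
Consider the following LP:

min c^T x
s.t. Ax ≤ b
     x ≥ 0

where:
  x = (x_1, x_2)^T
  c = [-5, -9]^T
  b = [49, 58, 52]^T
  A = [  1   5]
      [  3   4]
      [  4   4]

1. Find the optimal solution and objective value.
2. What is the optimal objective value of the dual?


1. x_1 = 4, x_2 = 9, z = -101
2. -101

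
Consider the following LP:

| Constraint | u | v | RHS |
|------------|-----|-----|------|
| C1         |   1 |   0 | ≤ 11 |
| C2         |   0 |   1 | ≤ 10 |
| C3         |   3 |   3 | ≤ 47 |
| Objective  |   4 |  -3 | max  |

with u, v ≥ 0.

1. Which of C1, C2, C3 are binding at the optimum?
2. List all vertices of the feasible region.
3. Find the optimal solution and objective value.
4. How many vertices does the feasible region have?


1. C1
2. (0, 0), (11, 0), (11, 4.667), (5.667, 10), (0, 10)
3. u = 11, v = 0, z = 44
4. 5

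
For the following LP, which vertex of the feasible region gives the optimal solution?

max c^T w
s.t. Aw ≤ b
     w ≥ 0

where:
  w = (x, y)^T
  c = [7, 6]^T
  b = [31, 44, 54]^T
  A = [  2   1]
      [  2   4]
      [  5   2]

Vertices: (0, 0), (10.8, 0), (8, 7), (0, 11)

Evaluate the objective at each vertex of the feasible region:
  z(0, 0) = 0
  z(10.8, 0) = 75.6
  z(8, 7) = 98  ←
  z(0, 11) = 66
The maximum is at x = 8, y = 7.

(8, 7)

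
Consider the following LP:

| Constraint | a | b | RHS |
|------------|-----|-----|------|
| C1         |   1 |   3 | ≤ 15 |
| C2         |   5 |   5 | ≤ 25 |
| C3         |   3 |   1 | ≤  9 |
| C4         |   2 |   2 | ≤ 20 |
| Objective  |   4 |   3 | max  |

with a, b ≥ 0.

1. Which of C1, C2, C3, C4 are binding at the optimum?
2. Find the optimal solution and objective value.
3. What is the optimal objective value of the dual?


1. C2, C3
2. a = 2, b = 3, z = 17
3. 17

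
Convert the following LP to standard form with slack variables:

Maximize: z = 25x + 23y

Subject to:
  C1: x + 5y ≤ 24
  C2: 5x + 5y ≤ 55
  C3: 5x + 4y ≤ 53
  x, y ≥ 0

max z = 25x + 23y

s.t.
  x + 5y + s1 = 24
  5x + 5y + s2 = 55
  5x + 4y + s3 = 53
  x, y, s1, s2, s3 ≥ 0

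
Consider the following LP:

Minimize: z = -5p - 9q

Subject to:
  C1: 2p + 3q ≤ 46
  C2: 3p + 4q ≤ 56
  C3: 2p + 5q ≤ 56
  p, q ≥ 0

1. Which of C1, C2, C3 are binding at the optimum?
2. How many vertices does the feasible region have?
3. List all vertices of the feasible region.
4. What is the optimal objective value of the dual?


1. C2, C3
2. 4
3. (0, 0), (18.67, 0), (8, 8), (0, 11.2)
4. -112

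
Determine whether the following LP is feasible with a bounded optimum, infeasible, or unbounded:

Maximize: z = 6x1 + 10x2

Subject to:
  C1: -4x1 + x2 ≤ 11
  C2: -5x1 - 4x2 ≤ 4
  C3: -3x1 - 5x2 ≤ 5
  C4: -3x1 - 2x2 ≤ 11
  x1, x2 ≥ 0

Unbounded (objective can increase without bound)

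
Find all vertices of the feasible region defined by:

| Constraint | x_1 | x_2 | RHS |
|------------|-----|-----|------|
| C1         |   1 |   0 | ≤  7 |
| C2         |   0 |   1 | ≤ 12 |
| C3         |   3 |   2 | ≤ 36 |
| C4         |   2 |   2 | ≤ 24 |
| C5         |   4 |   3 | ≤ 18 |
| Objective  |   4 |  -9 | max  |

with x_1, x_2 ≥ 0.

(0, 0), (4.5, 0), (0, 6)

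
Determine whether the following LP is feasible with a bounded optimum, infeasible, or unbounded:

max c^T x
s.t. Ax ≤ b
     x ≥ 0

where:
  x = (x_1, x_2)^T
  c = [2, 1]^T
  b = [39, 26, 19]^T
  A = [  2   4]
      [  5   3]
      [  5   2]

Feasible with a bounded optimal solution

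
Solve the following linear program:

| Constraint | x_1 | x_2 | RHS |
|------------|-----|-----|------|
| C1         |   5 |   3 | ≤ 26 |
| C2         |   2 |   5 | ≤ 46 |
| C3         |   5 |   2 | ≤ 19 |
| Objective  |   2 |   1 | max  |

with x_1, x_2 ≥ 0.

Evaluate the objective at each vertex of the feasible region:
  z(0, 0) = 0
  z(3.8, 0) = 7.6
  z(1, 7) = 9  ←
  z(0, 8.667) = 8.667
The maximum is at x_1 = 1, x_2 = 7.

x_1 = 1, x_2 = 7, z = 9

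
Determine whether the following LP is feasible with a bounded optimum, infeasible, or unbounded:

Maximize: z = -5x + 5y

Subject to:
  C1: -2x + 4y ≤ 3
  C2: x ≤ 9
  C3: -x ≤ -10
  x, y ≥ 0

Infeasible (no feasible solution exists)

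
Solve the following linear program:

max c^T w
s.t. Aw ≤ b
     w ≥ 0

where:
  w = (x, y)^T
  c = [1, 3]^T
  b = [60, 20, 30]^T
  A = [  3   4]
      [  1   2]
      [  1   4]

Evaluate the objective at each vertex of the feasible region:
  z(0, 0) = 0
  z(20, 0) = 20
  z(10, 5) = 25  ←
  z(0, 7.5) = 22.5
The maximum is at x = 10, y = 5.

x = 10, y = 5, z = 25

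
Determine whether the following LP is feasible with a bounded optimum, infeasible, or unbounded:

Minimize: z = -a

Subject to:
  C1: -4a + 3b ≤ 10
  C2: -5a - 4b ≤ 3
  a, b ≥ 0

Unbounded (objective can decrease without bound)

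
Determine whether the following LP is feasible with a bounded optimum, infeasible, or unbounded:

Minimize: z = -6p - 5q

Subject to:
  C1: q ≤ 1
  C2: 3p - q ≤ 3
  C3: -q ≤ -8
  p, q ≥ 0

Infeasible (no feasible solution exists)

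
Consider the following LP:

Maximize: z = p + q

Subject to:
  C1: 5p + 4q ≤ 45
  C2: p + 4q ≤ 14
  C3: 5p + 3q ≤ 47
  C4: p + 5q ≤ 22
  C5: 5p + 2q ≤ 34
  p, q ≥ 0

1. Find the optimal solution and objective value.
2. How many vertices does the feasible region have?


1. p = 6, q = 2, z = 8
2. 4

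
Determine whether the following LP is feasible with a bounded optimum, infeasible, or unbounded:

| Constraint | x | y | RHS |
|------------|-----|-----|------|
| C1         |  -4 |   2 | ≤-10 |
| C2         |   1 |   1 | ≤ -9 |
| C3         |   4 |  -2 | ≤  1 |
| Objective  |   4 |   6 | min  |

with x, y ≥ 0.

Infeasible (no feasible solution exists)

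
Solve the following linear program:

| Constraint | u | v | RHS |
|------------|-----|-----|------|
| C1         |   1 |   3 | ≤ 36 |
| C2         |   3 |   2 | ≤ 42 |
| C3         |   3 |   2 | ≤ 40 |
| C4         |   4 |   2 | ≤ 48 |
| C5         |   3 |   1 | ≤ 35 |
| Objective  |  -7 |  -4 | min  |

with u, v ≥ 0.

Evaluate the objective at each vertex of the feasible region:
  z(0, 0) = 0
  z(11.67, 0) = -81.67
  z(11, 2) = -85
  z(8, 8) = -88  ←
  z(6.857, 9.714) = -86.86
  z(0, 12) = -48
The minimum is at u = 8, v = 8.

u = 8, v = 8, z = -88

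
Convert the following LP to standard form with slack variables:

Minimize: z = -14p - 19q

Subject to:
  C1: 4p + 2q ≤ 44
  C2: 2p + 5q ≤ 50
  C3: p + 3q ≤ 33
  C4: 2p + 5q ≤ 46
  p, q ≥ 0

min z = -14p - 19q

s.t.
  4p + 2q + s1 = 44
  2p + 5q + s2 = 50
  p + 3q + s3 = 33
  2p + 5q + s4 = 46
  p, q, s1, s2, s3, s4 ≥ 0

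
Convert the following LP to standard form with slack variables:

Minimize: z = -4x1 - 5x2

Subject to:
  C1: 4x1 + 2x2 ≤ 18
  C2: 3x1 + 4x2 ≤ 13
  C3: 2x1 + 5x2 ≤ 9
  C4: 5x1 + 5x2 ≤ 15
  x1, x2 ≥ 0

min z = -4x1 - 5x2

s.t.
  4x1 + 2x2 + s1 = 18
  3x1 + 4x2 + s2 = 13
  2x1 + 5x2 + s3 = 9
  5x1 + 5x2 + s4 = 15
  x1, x2, s1, s2, s3, s4 ≥ 0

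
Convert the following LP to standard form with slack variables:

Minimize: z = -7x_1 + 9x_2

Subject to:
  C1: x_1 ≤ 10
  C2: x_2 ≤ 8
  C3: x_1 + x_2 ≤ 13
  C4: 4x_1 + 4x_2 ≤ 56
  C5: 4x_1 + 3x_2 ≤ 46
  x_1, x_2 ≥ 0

min z = -7x_1 + 9x_2

s.t.
  x_1 + s1 = 10
  x_2 + s2 = 8
  x_1 + x_2 + s3 = 13
  4x_1 + 4x_2 + s4 = 56
  4x_1 + 3x_2 + s5 = 46
  x_1, x_2, s1, s2, s3, s4, s5 ≥ 0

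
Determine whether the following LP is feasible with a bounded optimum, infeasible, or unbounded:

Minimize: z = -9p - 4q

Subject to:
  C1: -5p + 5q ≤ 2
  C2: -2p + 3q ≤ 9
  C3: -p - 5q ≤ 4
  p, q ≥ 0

Unbounded (objective can decrease without bound)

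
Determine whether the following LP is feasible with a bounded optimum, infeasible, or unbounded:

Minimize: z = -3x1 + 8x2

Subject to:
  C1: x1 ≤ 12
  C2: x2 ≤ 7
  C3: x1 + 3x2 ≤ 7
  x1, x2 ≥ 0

Feasible with a bounded optimal solution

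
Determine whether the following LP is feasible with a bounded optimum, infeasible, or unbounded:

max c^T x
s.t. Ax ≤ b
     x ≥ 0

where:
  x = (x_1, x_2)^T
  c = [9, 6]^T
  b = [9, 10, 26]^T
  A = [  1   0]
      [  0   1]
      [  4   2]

Feasible with a bounded optimal solution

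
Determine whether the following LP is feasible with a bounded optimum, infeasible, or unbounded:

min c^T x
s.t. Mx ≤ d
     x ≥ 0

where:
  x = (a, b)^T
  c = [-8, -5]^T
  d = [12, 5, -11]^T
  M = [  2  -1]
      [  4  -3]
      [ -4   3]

Infeasible (no feasible solution exists)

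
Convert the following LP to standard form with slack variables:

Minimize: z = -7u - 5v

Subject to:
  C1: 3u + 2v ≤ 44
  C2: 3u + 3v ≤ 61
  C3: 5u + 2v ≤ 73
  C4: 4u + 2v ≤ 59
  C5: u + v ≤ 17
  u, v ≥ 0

min z = -7u - 5v

s.t.
  3u + 2v + s1 = 44
  3u + 3v + s2 = 61
  5u + 2v + s3 = 73
  4u + 2v + s4 = 59
  u + v + s5 = 17
  u, v, s1, s2, s3, s4, s5 ≥ 0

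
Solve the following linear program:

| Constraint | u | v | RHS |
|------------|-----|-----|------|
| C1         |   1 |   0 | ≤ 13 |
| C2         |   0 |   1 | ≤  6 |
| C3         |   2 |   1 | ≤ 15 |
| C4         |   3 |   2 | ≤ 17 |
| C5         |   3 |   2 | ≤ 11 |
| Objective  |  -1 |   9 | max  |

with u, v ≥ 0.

Evaluate the objective at each vertex of the feasible region:
  z(0, 0) = 0
  z(3.667, 0) = -3.667
  z(0, 5.5) = 49.5  ←
The maximum is at u = 0, v = 5.5.

u = 0, v = 5.5, z = 49.5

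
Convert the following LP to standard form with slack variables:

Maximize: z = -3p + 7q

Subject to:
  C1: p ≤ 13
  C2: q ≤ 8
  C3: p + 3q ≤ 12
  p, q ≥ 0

max z = -3p + 7q

s.t.
  p + s1 = 13
  q + s2 = 8
  p + 3q + s3 = 12
  p, q, s1, s2, s3 ≥ 0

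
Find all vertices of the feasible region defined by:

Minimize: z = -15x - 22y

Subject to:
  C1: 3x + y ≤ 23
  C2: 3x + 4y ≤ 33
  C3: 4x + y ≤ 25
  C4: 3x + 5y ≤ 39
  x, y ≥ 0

(0, 0), (6.25, 0), (5.154, 4.385), (3, 6), (0, 7.8)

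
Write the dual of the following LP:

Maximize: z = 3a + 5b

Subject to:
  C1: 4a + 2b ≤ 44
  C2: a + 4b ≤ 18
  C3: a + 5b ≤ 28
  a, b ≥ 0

Primal max cᵀx s.t. Ax ≤ b, x ≥ 0  →  Dual min bᵀy s.t. Aᵀy ≥ c, y ≥ 0.

Minimize: z = 44y1 + 18y2 + 28y3

Subject to:
  4y1 + y2 + y3 ≥ 3
  2y1 + 4y2 + 5y3 ≥ 5
  y1, y2, y3 ≥ 0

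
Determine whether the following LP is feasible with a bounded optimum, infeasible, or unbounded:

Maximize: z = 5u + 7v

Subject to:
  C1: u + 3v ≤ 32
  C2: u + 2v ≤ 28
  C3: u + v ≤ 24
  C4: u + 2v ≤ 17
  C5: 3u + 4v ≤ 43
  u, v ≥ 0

Feasible with a bounded optimal solution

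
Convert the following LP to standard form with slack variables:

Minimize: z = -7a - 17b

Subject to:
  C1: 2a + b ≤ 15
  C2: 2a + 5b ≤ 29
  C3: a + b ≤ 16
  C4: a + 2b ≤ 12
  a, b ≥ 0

min z = -7a - 17b

s.t.
  2a + b + s1 = 15
  2a + 5b + s2 = 29
  a + b + s3 = 16
  a + 2b + s4 = 12
  a, b, s1, s2, s3, s4 ≥ 0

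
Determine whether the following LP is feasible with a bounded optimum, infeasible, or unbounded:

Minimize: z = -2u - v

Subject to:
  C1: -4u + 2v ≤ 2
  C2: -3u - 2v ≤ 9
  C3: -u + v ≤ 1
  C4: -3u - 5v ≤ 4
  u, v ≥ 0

Unbounded (objective can decrease without bound)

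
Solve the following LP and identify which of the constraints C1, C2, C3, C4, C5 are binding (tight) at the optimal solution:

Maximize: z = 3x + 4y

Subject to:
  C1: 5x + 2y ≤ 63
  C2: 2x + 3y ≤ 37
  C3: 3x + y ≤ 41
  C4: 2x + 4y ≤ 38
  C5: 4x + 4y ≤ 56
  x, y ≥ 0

At x = 9, y = 5, compute slack b - a·x for each constraint:
  C1: 63 − 55 = 8  (slack)
  C2: 37 − 33 = 4  (slack)
  C3: 41 − 32 = 9  (slack)
  C4: 38 − 38 = 0  (binding)
  C5: 56 − 56 = 0  (binding)

Optimal: x = 9, y = 5
Binding: C4, C5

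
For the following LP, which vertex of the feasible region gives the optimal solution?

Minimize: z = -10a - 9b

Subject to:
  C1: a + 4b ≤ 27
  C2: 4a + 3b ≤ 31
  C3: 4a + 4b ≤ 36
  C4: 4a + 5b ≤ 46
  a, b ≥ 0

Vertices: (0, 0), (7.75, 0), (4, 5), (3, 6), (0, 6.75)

Evaluate the objective at each vertex of the feasible region:
  z(0, 0) = 0
  z(7.75, 0) = -77.5
  z(4, 5) = -85  ←
  z(3, 6) = -84
  z(0, 6.75) = -60.75
The minimum is at a = 4, b = 5.

(4, 5)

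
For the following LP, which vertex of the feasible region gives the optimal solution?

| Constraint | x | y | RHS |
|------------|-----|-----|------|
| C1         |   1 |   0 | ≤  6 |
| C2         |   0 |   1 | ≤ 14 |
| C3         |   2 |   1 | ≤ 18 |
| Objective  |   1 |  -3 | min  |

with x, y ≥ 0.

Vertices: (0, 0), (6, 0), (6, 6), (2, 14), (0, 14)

Evaluate the objective at each vertex of the feasible region:
  z(0, 0) = 0
  z(6, 0) = 6
  z(6, 6) = -12
  z(2, 14) = -40
  z(0, 14) = -42  ←
The minimum is at x = 0, y = 14.

(0, 14)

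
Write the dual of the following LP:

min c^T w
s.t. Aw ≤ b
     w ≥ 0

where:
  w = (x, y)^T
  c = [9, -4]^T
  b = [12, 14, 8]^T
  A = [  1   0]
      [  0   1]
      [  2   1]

Primal min cᵀx s.t. Ax ≤ b, x ≥ 0  →  Dual max −bᵀy s.t. Aᵀy ≥ −c, y ≥ 0.

Maximize: z = -12y1 - 14y2 - 8y3

Subject to:
  y1 + 2y3 ≥ -9
  y2 + y3 ≥ 4
  y1, y2, y3 ≥ 0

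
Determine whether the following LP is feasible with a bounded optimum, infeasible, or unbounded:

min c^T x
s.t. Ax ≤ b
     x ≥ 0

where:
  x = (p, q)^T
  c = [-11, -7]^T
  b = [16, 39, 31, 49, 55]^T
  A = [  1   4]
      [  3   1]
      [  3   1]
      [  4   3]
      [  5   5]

Feasible with a bounded optimal solution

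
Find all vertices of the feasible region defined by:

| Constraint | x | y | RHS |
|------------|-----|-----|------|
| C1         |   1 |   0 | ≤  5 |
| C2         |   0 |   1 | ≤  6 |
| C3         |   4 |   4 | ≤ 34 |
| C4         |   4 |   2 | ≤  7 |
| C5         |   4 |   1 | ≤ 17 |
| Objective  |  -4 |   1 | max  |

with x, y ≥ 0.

(0, 0), (1.75, 0), (0, 3.5)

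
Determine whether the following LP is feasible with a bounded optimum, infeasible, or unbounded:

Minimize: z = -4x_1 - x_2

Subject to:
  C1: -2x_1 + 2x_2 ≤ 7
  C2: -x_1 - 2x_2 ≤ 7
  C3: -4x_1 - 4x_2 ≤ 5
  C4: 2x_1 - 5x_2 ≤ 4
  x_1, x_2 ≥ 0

Unbounded (objective can decrease without bound)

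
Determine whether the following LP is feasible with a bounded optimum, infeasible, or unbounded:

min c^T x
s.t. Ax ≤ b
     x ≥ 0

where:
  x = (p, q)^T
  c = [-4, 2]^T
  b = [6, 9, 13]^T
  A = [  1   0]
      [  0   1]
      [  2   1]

Feasible with a bounded optimal solution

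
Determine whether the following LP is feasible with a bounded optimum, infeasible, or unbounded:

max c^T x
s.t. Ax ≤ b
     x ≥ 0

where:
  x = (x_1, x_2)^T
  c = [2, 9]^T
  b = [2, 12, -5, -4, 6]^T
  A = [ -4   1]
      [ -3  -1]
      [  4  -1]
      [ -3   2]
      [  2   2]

Infeasible (no feasible solution exists)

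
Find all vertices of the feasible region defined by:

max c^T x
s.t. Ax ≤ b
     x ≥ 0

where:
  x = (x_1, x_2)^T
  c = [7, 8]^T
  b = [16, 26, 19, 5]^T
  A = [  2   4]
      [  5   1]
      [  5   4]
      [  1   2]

(0, 0), (3.8, 0), (3, 1), (0, 2.5)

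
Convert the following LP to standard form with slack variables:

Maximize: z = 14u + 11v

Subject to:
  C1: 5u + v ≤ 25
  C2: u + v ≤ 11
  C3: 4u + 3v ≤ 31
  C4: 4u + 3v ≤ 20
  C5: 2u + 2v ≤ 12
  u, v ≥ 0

max z = 14u + 11v

s.t.
  5u + v + s1 = 25
  u + v + s2 = 11
  4u + 3v + s3 = 31
  4u + 3v + s4 = 20
  2u + 2v + s5 = 12
  u, v, s1, s2, s3, s4, s5 ≥ 0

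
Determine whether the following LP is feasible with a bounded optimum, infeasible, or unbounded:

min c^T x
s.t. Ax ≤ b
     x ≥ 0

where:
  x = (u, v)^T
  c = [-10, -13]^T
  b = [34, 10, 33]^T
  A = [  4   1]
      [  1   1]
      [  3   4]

Feasible with a bounded optimal solution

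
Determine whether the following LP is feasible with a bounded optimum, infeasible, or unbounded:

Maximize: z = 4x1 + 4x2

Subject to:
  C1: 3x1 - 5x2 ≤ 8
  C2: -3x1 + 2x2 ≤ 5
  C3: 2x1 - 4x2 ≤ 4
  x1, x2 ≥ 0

Unbounded (objective can increase without bound)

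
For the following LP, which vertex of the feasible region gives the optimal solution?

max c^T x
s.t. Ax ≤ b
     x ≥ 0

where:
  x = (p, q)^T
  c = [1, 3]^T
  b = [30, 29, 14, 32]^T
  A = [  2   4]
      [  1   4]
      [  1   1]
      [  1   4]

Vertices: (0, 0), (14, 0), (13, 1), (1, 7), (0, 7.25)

Evaluate the objective at each vertex of the feasible region:
  z(0, 0) = 0
  z(14, 0) = 14
  z(13, 1) = 16
  z(1, 7) = 22  ←
  z(0, 7.25) = 21.75
The maximum is at p = 1, q = 7.

(1, 7)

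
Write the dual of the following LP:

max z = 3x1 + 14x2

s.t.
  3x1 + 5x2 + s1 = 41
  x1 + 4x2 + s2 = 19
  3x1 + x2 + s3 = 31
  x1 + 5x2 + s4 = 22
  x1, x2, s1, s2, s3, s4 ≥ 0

Primal max cᵀx s.t. Ax ≤ b, x ≥ 0  →  Dual min bᵀy s.t. Aᵀy ≥ c, y ≥ 0.

Minimize: z = 41y1 + 19y2 + 31y3 + 22y4

Subject to:
  3y1 + y2 + 3y3 + y4 ≥ 3
  5y1 + 4y2 + y3 + 5y4 ≥ 14
  y1, y2, y3, y4 ≥ 0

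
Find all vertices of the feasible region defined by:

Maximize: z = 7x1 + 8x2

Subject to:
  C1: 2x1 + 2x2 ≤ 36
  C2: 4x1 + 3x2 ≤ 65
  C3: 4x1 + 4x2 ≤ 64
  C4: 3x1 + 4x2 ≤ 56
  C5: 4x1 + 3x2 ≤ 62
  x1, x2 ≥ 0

(0, 0), (15.5, 0), (14, 2), (8, 8), (0, 14)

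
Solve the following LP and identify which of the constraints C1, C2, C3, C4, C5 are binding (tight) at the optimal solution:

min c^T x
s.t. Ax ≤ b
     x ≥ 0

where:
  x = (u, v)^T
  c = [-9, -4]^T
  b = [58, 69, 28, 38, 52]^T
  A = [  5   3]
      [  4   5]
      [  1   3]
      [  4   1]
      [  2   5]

At u = 8, v = 6, compute slack b - a·x for each constraint:
  C1: 58 − 58 = 0  (binding)
  C2: 69 − 62 = 7  (slack)
  C3: 28 − 26 = 2  (slack)
  C4: 38 − 38 = 0  (binding)
  C5: 52 − 46 = 6  (slack)

Optimal: u = 8, v = 6
Binding: C1, C4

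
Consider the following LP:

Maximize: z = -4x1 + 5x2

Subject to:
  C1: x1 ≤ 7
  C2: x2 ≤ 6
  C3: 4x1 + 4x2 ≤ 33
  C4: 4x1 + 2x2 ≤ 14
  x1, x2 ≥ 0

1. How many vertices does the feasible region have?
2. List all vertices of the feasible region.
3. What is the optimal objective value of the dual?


1. 4
2. (0, 0), (3.5, 0), (0.5, 6), (0, 6)
3. 30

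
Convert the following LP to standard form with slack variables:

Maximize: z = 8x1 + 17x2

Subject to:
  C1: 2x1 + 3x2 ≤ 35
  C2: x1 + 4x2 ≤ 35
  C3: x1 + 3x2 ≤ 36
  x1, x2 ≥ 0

max z = 8x1 + 17x2

s.t.
  2x1 + 3x2 + s1 = 35
  x1 + 4x2 + s2 = 35
  x1 + 3x2 + s3 = 36
  x1, x2, s1, s2, s3 ≥ 0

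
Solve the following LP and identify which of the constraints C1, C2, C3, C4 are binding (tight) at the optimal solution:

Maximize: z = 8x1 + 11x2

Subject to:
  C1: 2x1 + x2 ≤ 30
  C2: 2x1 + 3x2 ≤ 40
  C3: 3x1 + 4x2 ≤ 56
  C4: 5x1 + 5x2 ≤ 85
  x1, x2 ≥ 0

At x1 = 8, x2 = 8, compute slack b - a·x for each constraint:
  C1: 30 − 24 = 6  (slack)
  C2: 40 − 40 = 0  (binding)
  C3: 56 − 56 = 0  (binding)
  C4: 85 − 80 = 5  (slack)

Optimal: x1 = 8, x2 = 8
Binding: C2, C3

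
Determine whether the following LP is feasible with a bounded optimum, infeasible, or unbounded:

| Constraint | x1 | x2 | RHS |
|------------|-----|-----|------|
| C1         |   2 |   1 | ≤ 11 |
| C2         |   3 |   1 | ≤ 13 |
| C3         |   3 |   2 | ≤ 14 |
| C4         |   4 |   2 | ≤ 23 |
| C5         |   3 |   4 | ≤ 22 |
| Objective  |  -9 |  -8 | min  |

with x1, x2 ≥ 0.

Feasible with a bounded optimal solution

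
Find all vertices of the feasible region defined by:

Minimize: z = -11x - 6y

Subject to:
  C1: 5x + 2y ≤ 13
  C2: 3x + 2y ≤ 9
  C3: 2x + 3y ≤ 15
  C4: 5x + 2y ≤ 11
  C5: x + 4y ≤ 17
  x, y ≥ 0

(0, 0), (2.2, 0), (1, 3), (0.2, 4.2), (0, 4.25)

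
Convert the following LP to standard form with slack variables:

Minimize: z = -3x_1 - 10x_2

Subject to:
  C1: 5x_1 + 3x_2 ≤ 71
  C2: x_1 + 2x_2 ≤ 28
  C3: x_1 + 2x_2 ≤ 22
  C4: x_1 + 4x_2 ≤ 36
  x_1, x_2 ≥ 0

min z = -3x_1 - 10x_2

s.t.
  5x_1 + 3x_2 + s1 = 71
  x_1 + 2x_2 + s2 = 28
  x_1 + 2x_2 + s3 = 22
  x_1 + 4x_2 + s4 = 36
  x_1, x_2, s1, s2, s3, s4 ≥ 0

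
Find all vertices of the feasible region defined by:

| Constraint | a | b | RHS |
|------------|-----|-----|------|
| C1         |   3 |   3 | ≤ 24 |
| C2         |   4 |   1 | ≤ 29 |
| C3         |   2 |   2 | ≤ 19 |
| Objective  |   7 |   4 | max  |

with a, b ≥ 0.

(0, 0), (7.25, 0), (7, 1), (0, 8)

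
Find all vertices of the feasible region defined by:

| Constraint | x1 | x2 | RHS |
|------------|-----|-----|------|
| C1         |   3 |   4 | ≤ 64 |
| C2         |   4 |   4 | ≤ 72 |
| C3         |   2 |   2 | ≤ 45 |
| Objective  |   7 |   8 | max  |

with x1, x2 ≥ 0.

(0, 0), (18, 0), (8, 10), (0, 16)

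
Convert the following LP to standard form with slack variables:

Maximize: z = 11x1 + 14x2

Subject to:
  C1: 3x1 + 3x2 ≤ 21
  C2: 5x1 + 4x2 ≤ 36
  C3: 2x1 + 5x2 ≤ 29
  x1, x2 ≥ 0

max z = 11x1 + 14x2

s.t.
  3x1 + 3x2 + s1 = 21
  5x1 + 4x2 + s2 = 36
  2x1 + 5x2 + s3 = 29
  x1, x2, s1, s2, s3 ≥ 0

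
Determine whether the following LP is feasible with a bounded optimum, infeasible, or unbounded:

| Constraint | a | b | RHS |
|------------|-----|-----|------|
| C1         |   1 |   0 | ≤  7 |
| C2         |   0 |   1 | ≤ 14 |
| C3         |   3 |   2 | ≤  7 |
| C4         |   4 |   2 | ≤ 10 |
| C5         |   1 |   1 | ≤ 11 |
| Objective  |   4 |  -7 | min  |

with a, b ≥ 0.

Feasible with a bounded optimal solution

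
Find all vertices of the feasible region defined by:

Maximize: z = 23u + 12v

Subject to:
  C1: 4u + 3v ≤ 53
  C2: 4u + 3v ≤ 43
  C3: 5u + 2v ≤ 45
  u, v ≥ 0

(0, 0), (9, 0), (7, 5), (0, 14.33)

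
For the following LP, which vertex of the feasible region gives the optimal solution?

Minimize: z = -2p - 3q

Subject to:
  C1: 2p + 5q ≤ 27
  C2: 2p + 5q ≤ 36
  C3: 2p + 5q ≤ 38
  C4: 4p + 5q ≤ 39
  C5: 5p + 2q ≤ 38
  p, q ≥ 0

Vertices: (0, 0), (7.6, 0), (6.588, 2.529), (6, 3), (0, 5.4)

Evaluate the objective at each vertex of the feasible region:
  z(0, 0) = 0
  z(7.6, 0) = -15.2
  z(6.588, 2.529) = -20.76
  z(6, 3) = -21  ←
  z(0, 5.4) = -16.2
The minimum is at p = 6, q = 3.

(6, 3)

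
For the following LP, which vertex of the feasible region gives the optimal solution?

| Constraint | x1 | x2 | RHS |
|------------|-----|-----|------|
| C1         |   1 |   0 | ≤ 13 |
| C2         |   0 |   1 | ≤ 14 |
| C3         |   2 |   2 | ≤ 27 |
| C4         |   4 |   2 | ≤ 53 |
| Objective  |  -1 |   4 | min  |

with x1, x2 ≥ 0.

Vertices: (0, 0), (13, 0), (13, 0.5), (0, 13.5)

Evaluate the objective at each vertex of the feasible region:
  z(0, 0) = 0
  z(13, 0) = -13  ←
  z(13, 0.5) = -11
  z(0, 13.5) = 54
The minimum is at x1 = 13, x2 = 0.

(13, 0)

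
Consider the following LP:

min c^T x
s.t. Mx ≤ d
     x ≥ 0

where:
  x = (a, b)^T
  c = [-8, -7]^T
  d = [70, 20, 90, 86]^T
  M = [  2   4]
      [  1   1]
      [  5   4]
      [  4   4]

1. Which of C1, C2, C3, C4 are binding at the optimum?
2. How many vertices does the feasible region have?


1. C2, C3
2. 5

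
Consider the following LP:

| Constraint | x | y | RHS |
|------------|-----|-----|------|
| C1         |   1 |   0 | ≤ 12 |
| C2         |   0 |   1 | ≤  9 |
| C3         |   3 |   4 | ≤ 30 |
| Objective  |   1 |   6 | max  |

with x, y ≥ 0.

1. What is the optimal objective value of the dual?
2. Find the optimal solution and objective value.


1. 45
2. x = 0, y = 7.5, z = 45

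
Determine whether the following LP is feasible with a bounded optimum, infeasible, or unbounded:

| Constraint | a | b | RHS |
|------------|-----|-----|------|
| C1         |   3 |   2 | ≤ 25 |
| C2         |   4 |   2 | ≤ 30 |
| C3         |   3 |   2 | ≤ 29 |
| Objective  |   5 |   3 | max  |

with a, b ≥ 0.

Feasible with a bounded optimal solution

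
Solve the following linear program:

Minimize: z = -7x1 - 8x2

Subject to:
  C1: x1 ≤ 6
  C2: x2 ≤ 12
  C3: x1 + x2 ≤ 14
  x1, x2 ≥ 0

Evaluate the objective at each vertex of the feasible region:
  z(0, 0) = 0
  z(6, 0) = -42
  z(6, 8) = -106
  z(2, 12) = -110  ←
  z(0, 12) = -96
The minimum is at x1 = 2, x2 = 12.

x1 = 2, x2 = 12, z = -110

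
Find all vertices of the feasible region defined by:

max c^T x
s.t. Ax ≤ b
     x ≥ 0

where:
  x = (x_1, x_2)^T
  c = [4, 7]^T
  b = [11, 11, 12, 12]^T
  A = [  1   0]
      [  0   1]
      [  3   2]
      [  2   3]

(0, 0), (4, 0), (2.4, 2.4), (0, 4)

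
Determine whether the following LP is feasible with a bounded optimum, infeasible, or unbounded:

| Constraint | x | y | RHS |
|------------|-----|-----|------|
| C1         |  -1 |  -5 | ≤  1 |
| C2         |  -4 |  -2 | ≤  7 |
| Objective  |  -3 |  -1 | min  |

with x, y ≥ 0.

Unbounded (objective can decrease without bound)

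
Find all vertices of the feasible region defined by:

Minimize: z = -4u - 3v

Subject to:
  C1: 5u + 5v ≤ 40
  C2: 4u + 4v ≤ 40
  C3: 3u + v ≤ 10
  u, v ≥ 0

(0, 0), (3.333, 0), (1, 7), (0, 8)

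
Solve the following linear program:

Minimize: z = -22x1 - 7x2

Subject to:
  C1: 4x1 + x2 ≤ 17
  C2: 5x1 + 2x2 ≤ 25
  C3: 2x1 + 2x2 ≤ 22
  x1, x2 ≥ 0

Evaluate the objective at each vertex of the feasible region:
  z(0, 0) = 0
  z(4.25, 0) = -93.5
  z(3, 5) = -101  ←
  z(1, 10) = -92
  z(0, 11) = -77
The minimum is at x1 = 3, x2 = 5.

x1 = 3, x2 = 5, z = -101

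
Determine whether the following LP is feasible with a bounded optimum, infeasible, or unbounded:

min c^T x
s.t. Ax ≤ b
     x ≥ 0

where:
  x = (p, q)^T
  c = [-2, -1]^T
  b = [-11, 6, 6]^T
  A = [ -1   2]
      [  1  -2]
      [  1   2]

Infeasible (no feasible solution exists)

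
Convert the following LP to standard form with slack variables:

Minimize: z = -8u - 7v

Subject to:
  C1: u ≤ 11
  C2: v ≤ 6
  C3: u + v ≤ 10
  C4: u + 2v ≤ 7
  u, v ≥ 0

min z = -8u - 7v

s.t.
  u + s1 = 11
  v + s2 = 6
  u + v + s3 = 10
  u + 2v + s4 = 7
  u, v, s1, s2, s3, s4 ≥ 0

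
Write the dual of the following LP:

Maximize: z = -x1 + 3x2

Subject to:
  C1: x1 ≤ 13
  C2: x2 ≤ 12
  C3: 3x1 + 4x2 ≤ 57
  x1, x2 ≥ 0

Primal max cᵀx s.t. Ax ≤ b, x ≥ 0  →  Dual min bᵀy s.t. Aᵀy ≥ c, y ≥ 0.

Minimize: z = 13y1 + 12y2 + 57y3

Subject to:
  y1 + 3y3 ≥ -1
  y2 + 4y3 ≥ 3
  y1, y2, y3 ≥ 0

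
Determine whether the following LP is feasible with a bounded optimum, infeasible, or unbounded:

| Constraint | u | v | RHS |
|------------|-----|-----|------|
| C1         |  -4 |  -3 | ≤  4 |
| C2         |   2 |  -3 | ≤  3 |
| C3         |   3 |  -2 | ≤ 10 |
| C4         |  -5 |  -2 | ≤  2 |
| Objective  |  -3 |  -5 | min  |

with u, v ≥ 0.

Unbounded (objective can decrease without bound)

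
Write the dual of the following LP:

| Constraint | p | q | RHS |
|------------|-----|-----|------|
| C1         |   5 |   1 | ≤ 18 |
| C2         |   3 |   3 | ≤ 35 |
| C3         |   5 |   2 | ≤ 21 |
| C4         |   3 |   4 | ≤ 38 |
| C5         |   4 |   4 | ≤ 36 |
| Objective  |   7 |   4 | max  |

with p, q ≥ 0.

Primal max cᵀx s.t. Ax ≤ b, x ≥ 0  →  Dual min bᵀy s.t. Aᵀy ≥ c, y ≥ 0.

Minimize: z = 18y1 + 35y2 + 21y3 + 38y4 + 36y5

Subject to:
  5y1 + 3y2 + 5y3 + 3y4 + 4y5 ≥ 7
  y1 + 3y2 + 2y3 + 4y4 + 4y5 ≥ 4
  y1, y2, y3, y4, y5 ≥ 0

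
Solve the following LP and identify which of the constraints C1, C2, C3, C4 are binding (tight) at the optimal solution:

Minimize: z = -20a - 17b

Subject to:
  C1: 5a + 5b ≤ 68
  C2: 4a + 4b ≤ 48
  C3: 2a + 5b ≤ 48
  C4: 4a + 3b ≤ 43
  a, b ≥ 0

At a = 7, b = 5, compute slack b - a·x for each constraint:
  C1: 68 − 60 = 8  (slack)
  C2: 48 − 48 = 0  (binding)
  C3: 48 − 39 = 9  (slack)
  C4: 43 − 43 = 0  (binding)

Optimal: a = 7, b = 5
Binding: C2, C4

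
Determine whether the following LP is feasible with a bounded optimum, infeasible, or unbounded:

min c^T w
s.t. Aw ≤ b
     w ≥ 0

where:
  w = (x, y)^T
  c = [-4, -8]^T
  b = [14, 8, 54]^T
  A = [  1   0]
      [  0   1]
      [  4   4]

Feasible with a bounded optimal solution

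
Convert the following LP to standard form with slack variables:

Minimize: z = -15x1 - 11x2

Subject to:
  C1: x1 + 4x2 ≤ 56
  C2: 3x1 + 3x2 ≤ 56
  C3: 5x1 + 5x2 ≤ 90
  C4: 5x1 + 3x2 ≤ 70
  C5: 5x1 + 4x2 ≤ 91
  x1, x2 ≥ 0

min z = -15x1 - 11x2

s.t.
  x1 + 4x2 + s1 = 56
  3x1 + 3x2 + s2 = 56
  5x1 + 5x2 + s3 = 90
  5x1 + 3x2 + s4 = 70
  5x1 + 4x2 + s5 = 91
  x1, x2, s1, s2, s3, s4, s5 ≥ 0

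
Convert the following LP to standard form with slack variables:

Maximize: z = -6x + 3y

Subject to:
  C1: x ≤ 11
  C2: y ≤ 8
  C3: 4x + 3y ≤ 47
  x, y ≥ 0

max z = -6x + 3y

s.t.
  x + s1 = 11
  y + s2 = 8
  4x + 3y + s3 = 47
  x, y, s1, s2, s3 ≥ 0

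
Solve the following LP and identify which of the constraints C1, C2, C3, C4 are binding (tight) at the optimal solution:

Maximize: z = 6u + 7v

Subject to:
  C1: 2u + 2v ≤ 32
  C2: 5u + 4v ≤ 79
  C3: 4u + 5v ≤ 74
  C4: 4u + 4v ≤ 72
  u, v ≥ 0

At u = 6, v = 10, compute slack b - a·x for each constraint:
  C1: 32 − 32 = 0  (binding)
  C2: 79 − 70 = 9  (slack)
  C3: 74 − 74 = 0  (binding)
  C4: 72 − 64 = 8  (slack)

Optimal: u = 6, v = 10
Binding: C1, C3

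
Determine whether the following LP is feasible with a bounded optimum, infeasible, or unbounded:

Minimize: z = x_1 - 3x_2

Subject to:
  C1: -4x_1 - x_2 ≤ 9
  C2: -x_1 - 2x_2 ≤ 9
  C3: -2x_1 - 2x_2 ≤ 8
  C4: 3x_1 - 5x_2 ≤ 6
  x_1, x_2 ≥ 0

Unbounded (objective can decrease without bound)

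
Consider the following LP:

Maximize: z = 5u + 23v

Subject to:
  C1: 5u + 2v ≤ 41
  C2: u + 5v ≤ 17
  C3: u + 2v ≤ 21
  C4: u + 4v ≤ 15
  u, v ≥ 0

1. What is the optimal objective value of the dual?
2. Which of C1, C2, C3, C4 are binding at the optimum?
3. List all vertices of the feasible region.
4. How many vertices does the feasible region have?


1. 81
2. C2, C4
3. (0, 0), (8.2, 0), (7.444, 1.889), (7, 2), (0, 3.4)
4. 5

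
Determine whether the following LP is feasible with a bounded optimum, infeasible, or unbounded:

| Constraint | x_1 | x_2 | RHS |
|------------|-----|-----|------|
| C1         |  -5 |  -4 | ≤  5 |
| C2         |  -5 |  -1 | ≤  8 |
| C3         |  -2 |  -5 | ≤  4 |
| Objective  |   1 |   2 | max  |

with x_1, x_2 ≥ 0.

Unbounded (objective can increase without bound)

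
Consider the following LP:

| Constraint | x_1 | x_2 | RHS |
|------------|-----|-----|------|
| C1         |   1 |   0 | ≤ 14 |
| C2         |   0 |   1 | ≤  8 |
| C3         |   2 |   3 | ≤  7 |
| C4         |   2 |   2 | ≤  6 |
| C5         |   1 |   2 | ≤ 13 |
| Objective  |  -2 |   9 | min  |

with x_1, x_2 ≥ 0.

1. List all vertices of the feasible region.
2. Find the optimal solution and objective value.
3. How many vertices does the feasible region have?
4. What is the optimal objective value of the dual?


1. (0, 0), (3, 0), (2, 1), (0, 2.333)
2. x_1 = 3, x_2 = 0, z = -6
3. 4
4. -6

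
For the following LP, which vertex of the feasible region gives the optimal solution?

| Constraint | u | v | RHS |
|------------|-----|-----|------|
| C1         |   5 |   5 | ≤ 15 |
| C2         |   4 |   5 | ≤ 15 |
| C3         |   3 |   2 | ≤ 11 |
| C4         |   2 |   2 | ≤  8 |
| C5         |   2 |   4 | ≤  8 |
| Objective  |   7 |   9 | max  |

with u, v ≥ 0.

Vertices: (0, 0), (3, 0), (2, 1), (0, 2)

Evaluate the objective at each vertex of the feasible region:
  z(0, 0) = 0
  z(3, 0) = 21
  z(2, 1) = 23  ←
  z(0, 2) = 18
The maximum is at u = 2, v = 1.

(2, 1)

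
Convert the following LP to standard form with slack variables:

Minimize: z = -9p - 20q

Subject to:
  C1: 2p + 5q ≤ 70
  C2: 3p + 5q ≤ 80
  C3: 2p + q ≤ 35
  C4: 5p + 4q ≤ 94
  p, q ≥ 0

min z = -9p - 20q

s.t.
  2p + 5q + s1 = 70
  3p + 5q + s2 = 80
  2p + q + s3 = 35
  5p + 4q + s4 = 94
  p, q, s1, s2, s3, s4 ≥ 0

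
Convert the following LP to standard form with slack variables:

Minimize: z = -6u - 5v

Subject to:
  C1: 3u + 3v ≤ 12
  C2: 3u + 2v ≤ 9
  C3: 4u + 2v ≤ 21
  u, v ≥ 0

min z = -6u - 5v

s.t.
  3u + 3v + s1 = 12
  3u + 2v + s2 = 9
  4u + 2v + s3 = 21
  u, v, s1, s2, s3 ≥ 0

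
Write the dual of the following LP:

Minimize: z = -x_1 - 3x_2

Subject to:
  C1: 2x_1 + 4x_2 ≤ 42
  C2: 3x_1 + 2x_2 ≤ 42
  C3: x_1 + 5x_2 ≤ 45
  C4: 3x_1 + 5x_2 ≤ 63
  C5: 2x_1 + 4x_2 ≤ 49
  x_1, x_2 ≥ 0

Primal min cᵀx s.t. Ax ≤ b, x ≥ 0  →  Dual max −bᵀy s.t. Aᵀy ≥ −c, y ≥ 0.

Maximize: z = -42y1 - 42y2 - 45y3 - 63y4 - 49y5

Subject to:
  2y1 + 3y2 + y3 + 3y4 + 2y5 ≥ 1
  4y1 + 2y2 + 5y3 + 5y4 + 4y5 ≥ 3
  y1, y2, y3, y4, y5 ≥ 0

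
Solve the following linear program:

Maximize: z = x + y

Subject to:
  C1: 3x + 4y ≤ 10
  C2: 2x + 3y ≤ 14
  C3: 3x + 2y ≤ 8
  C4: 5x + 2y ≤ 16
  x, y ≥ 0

Evaluate the objective at each vertex of the feasible region:
  z(0, 0) = 0
  z(2.667, 0) = 2.667
  z(2, 1) = 3  ←
  z(0, 2.5) = 2.5
The maximum is at x = 2, y = 1.

x = 2, y = 1, z = 3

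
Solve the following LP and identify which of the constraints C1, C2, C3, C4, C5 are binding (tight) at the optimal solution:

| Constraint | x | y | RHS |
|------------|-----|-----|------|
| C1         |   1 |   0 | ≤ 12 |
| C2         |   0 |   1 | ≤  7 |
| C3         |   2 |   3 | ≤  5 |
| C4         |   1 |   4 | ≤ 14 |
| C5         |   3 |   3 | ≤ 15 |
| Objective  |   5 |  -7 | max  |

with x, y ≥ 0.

At x = 2.5, y = 0, compute slack b - a·x for each constraint:
  C1: 12 − 2.5 = 9.5  (slack)
  C2: 7 − 0 = 7  (slack)
  C3: 5 − 5 = 0  (binding)
  C4: 14 − 2.5 = 11.5  (slack)
  C5: 15 − 7.5 = 7.5  (slack)

Optimal: x = 2.5, y = 0
Binding: C3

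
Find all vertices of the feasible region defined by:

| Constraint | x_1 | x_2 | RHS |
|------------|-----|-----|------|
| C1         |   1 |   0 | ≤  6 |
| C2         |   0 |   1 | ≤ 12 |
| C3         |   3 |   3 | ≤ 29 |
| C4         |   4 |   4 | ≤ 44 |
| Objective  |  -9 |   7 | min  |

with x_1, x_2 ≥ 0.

(0, 0), (6, 0), (6, 3.667), (0, 9.667)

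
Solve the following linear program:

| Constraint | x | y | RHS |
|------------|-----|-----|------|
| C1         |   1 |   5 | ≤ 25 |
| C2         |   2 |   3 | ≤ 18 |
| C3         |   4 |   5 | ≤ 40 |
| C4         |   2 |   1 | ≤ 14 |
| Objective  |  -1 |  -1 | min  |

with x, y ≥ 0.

Evaluate the objective at each vertex of the feasible region:
  z(0, 0) = 0
  z(7, 0) = -7
  z(6, 2) = -8  ←
  z(2.143, 4.571) = -6.714
  z(0, 5) = -5
The minimum is at x = 6, y = 2.

x = 6, y = 2, z = -8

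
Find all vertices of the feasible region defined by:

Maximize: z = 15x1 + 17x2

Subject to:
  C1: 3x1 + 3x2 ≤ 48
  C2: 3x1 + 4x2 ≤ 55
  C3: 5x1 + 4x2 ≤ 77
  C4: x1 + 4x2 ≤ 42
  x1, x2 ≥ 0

(0, 0), (15.4, 0), (13, 3), (9, 7), (6.5, 8.875), (0, 10.5)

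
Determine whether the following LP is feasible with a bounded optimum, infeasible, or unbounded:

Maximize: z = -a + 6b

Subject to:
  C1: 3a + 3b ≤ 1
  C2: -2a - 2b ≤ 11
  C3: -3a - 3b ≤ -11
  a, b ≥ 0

Infeasible (no feasible solution exists)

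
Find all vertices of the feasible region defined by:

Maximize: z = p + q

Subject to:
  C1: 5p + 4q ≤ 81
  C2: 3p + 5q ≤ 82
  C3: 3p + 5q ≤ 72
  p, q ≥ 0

(0, 0), (16.2, 0), (9, 9), (0, 14.4)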